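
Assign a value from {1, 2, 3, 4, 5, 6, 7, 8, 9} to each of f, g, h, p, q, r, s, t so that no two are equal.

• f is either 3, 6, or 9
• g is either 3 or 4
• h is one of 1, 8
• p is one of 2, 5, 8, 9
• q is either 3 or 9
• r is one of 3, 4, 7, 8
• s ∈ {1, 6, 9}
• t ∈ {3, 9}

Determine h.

The 2 variables q and t are confined to {3, 9}, which locks those values in; drop them from f, g, p, r, s.
That leaves f = 6. Strike 6 from s.
g has just one choice, so g = 4. So r can't be 4.
s must be 1 (only option left). So h can't be 1.
So h = 8.

8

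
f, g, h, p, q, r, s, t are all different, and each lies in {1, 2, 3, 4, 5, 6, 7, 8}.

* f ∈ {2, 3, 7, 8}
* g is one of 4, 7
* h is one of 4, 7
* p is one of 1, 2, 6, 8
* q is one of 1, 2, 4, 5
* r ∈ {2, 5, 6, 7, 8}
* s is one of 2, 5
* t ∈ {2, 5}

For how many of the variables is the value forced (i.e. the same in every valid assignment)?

2

The 8 variables draw from only 8 values {1, 2, 3, 4, 5, 6, 7, 8}, so each is used; only f can be 3, hence f = 3.
g and h share exactly the 2 values {4, 7}; by pigeonhole those values go to them, so strike 4, 7 from q, r.
s and t between them cover only {2, 5} — a naked pair. Remove those values from p, q, r.
q's domain is down to {1}, so q = 1. Remove 1 from p.
Determined: f=3, q=1. The other variables each still have more than one consistent value. That makes 2.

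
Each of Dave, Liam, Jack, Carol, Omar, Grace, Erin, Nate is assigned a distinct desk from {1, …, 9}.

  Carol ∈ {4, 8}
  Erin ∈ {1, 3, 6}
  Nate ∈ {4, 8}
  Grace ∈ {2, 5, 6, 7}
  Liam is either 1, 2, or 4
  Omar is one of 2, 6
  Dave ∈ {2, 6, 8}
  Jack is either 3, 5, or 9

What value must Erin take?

Carol and Nate share exactly the 2 values {4, 8}; by pigeonhole those values go to them, so strike 4, 8 from Dave, Liam.
The 2 variables Dave and Omar are confined to {2, 6}, which locks those values in; drop them from Liam, Grace, Erin.
Liam has just one choice, so Liam = 1. So Erin can't be 1.
So Erin = 3.

3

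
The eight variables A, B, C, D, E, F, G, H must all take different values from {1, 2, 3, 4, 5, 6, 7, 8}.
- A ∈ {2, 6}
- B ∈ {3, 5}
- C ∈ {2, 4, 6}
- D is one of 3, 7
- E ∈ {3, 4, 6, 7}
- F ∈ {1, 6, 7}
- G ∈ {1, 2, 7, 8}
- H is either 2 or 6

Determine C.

4

The 8 variables draw from only 8 values {1, 2, 3, 4, 5, 6, 7, 8}, so each is used; only B can be 5, hence B = 5.
The 7 still-open variables together cover exactly {1, 2, 3, 4, 6, 7, 8} — 7 values for 7 variables — and 8 appears only in G's list, so G = 8.
Among the 6 still-open variables, 1 fits only F (and all 6 values in {1, 2, 3, 4, 6, 7} must be used), so F = 1.
A and H between them cover only {2, 6} — a naked pair. Remove those values from C, E.
So C = 4.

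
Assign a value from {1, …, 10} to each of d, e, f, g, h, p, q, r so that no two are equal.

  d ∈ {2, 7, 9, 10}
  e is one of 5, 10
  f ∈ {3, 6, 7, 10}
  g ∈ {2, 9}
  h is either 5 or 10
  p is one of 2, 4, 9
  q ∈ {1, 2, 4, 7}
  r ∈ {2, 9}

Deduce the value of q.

1

The 2 variables e and h are confined to {5, 10}, which locks those values in; drop them from d, f.
g and r between them cover only {2, 9} — a naked pair. Remove those values from d, p, q.
d's domain is down to {7}, so d = 7. So f, q can't be 7.
That leaves p = 4. Eliminate 4 elsewhere: q.
So q = 1.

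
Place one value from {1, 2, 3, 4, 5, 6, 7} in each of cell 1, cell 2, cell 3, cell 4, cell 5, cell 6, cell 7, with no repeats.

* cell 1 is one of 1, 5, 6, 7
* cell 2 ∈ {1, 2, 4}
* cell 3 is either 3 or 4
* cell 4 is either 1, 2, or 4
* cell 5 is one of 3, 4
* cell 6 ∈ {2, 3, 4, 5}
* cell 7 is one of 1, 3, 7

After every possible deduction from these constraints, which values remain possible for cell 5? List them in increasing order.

3, 4

Among the 7 variables, 6 fits only cell 1 (and all 7 values in {1, 2, 3, 4, 5, 6, 7} must be used), so cell 1 = 6.
Among the 6 still-open variables, 5 fits only cell 6 (and all 6 values in {1, 2, 3, 4, 5, 7} must be used), so cell 6 = 5.
The 5 still-open variables draw from only 5 values {1, 2, 3, 4, 7}, so each is used; only cell 7 can be 7, hence cell 7 = 7.
cell 3 and cell 5 share exactly the 2 values {3, 4}; by pigeonhole those values go to them, so strike 3, 4 from cell 2, cell 4.
No further eliminations apply; cell 5 can still be any of 3, 4.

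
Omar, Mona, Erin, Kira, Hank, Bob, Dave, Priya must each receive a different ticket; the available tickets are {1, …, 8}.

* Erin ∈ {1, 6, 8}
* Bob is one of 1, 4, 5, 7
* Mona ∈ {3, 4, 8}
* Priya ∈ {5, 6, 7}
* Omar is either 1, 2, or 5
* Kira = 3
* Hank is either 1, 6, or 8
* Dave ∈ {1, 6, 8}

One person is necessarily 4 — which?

Mona

Kira has just one choice, so Kira = 3. So Mona can't be 3.
The 7 still-open variables draw from only 7 values {1, 2, 4, 5, 6, 7, 8}, so each is used; only Omar can be 2, hence Omar = 2.
Erin, Hank, Dave between them cover only {1, 6, 8} — a naked triple. Remove those values from Mona, Bob, Priya.
So 4 goes to Mona.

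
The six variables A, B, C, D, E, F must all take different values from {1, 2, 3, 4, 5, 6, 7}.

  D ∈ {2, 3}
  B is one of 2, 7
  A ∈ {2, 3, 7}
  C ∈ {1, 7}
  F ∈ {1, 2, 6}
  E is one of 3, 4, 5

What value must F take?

6

The 3 variables A, B, D are confined to {2, 3, 7}, which locks those values in; drop them from C, E, F.
C must be 1 (only option left). Remove 1 from F.
So F = 6.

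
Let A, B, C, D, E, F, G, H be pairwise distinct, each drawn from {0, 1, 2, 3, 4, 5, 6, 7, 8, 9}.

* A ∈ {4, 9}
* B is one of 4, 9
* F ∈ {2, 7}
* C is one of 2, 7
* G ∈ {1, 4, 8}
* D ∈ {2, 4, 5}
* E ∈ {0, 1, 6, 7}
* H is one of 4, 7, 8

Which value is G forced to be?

1

A and B share exactly the 2 values {4, 9}; by pigeonhole those values go to them, so strike 4, 9 from D, G, H.
C and F between them cover only {2, 7} — a naked pair. Remove those values from D, E, H.
D has just one choice, so D = 5.
That leaves H = 8. Remove 8 from G.
So G = 1.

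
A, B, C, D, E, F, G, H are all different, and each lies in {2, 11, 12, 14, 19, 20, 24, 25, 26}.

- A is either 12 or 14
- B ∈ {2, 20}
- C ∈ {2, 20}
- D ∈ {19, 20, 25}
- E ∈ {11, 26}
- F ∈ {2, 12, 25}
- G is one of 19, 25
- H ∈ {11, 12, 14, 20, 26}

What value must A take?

14

B and C share exactly the 2 values {2, 20}; by pigeonhole those values go to them, so strike 2, 20 from D, F, H.
D and G share exactly the 2 values {19, 25}; by pigeonhole those values go to them, so strike 19, 25 from F.
F must be 12 (only option left). Eliminate 12 elsewhere: A, H.
So A = 14.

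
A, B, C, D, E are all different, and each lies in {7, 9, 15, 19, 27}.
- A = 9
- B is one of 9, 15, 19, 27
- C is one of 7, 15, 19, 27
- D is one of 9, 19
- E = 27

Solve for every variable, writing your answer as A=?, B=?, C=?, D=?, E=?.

A=9, B=15, C=7, D=19, E=27

A has just one choice, so A = 9. So B, D can't be 9.
D has just one choice, so D = 19. Remove 19 from B, C.
That leaves E = 27. So B, C can't be 27.
That leaves B = 15. Remove 15 from C.
C's domain is down to {7}, so C = 7.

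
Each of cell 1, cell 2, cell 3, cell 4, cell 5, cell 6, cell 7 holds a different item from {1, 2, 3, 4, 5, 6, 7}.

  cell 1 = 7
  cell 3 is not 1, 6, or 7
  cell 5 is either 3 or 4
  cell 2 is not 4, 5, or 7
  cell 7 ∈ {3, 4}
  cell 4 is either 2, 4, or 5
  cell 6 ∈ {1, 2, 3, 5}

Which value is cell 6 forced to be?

cell 1 must be 7 (only option left).
The 6 still-open variables draw from only 6 values {1, 2, 3, 4, 5, 6}, so each is used; only cell 2 can be 6, hence cell 2 = 6.
The 5 still-open variables draw from only 5 values {1, 2, 3, 4, 5}, so each is used; only cell 6 can be 1, hence cell 6 = 1.

1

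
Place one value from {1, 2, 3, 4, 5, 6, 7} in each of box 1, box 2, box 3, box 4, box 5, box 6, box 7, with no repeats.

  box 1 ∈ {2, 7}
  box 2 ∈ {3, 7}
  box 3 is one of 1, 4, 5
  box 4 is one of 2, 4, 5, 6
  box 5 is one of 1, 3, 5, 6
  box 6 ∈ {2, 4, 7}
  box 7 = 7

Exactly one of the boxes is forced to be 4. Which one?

box 6

box 7's domain is down to {7}, so box 7 = 7. Eliminate 7 elsewhere: box 1, box 2, box 6.
That leaves box 1 = 2. Remove 2 from box 4, box 6.
So 4 goes to box 6.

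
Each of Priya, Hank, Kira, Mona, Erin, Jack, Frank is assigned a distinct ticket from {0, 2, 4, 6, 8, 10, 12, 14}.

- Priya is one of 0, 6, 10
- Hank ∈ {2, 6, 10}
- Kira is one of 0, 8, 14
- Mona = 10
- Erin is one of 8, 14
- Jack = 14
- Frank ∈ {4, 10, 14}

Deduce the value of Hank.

Mona has just one choice, so Mona = 10. Remove 10 from Priya, Hank, Frank.
Jack has just one choice, so Jack = 14. Eliminate 14 elsewhere: Kira, Erin, Frank.
Frank's domain is down to {4}, so Frank = 4.
That leaves Erin = 8. Eliminate 8 elsewhere: Kira.
Kira's domain is down to {0}, so Kira = 0. Strike 0 from Priya.
Priya's domain is down to {6}, so Priya = 6. Strike 6 from Hank.
So Hank = 2.

2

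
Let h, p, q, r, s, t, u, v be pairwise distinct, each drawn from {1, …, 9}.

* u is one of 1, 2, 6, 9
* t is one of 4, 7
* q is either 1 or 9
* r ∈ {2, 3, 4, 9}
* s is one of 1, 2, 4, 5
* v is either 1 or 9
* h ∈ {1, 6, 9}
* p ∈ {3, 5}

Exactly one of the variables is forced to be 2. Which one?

The 8 variables draw from only 8 values {1, 2, 3, 4, 5, 6, 7, 9}, so each is used; only t can be 7, hence t = 7.
q and v between them cover only {1, 9} — a naked pair. Remove those values from h, r, s, u.
h has just one choice, so h = 6. Strike 6 from u.
So 2 goes to u.

u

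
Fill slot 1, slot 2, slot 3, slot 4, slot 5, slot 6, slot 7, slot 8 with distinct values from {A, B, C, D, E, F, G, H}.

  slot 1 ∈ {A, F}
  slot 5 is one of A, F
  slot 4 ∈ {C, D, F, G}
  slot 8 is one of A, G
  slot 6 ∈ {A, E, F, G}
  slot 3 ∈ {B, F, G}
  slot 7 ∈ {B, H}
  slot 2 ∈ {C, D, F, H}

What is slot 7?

H

The 8 variables draw from only 8 values {A, B, C, D, E, F, G, H}, so each is used; only slot 6 can be E, hence slot 6 = E.
slot 1 and slot 5 between them cover only {A, F} — a naked pair. Remove those values from slot 2, slot 3, slot 4, slot 8.
slot 8 has just one choice, so slot 8 = G. So slot 3, slot 4 can't be G.
slot 3's domain is down to {B}, so slot 3 = B. Remove B from slot 7.
So slot 7 = H.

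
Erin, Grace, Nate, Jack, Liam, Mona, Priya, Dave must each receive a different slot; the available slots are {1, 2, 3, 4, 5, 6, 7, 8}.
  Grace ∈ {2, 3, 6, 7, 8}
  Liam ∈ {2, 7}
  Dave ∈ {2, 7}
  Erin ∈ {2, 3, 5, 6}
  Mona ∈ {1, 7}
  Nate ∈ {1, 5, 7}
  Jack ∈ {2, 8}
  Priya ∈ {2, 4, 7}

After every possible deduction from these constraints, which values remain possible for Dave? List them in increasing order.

Among the 8 variables, 4 fits only Priya (and all 8 values in {1, 2, 3, 4, 5, 6, 7, 8} must be used), so Priya = 4.
The 2 variables Liam and Dave are confined to {2, 7}, which locks those values in; drop them from Erin, Grace, Nate, Jack, Mona.
Jack's domain is down to {8}, so Jack = 8. Remove 8 from Grace.
Mona must be 1 (only option left). Strike 1 from Nate.
Nate must be 5 (only option left). Eliminate 5 elsewhere: Erin.
No further eliminations apply; Dave can still be any of 2, 7.

2, 7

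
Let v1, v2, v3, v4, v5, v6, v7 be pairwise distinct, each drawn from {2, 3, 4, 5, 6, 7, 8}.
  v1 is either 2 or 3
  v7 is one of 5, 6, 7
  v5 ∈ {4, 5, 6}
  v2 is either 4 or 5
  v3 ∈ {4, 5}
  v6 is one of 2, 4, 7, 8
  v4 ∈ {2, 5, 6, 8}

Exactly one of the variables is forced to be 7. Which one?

v7

The 7 variables together cover exactly {2, 3, 4, 5, 6, 7, 8} — 7 values for 7 variables — and 3 appears only in v1's list, so v1 = 3.
v2 and v3 between them cover only {4, 5} — a naked pair. Remove those values from v4, v5, v6, v7.
v5 has just one choice, so v5 = 6. Eliminate 6 elsewhere: v4, v7.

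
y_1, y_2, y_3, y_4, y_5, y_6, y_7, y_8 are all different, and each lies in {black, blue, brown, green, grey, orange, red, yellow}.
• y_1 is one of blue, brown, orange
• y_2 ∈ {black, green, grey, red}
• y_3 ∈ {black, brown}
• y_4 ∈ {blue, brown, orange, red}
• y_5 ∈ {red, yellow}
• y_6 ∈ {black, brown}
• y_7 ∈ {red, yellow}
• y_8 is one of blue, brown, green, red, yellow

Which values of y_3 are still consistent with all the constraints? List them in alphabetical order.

black, brown

Among the 8 variables, grey fits only y_2 (and all 8 values in {black, blue, brown, green, grey, orange, red, yellow} must be used), so y_2 = grey.
The 7 still-open variables draw from only 7 values {black, blue, brown, green, orange, red, yellow}, so each is used; only y_8 can be green, hence y_8 = green.
y_3 and y_6 share exactly the 2 values {black, brown}; by pigeonhole those values go to them, so strike black, brown from y_1, y_4.
y_5 and y_7 between them cover only {red, yellow} — a naked pair. Remove those values from y_4.
No further eliminations apply; y_3 can still be any of black, brown.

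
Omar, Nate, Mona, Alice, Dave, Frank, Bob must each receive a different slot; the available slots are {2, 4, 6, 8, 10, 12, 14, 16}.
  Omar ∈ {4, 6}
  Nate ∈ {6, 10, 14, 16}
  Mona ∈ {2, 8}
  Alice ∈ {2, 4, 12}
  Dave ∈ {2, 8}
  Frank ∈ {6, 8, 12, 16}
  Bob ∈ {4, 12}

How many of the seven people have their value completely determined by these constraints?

Mona and Dave share exactly the 2 values {2, 8}; by pigeonhole those values go to them, so strike 2, 8 from Alice, Frank.
The 2 variables Alice and Bob are confined to {4, 12}, which locks those values in; drop them from Omar, Frank.
Omar has just one choice, so Omar = 6. Eliminate 6 elsewhere: Nate, Frank.
That leaves Frank = 16. So Nate can't be 16.
Determined: Omar=6, Frank=16. The other people each still have more than one consistent value. That makes 2.

2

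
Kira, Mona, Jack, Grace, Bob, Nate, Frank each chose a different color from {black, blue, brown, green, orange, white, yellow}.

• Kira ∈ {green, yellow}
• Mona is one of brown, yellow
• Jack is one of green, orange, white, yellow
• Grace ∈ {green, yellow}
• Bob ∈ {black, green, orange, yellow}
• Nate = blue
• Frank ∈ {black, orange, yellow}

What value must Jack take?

Nate must be blue (only option left).
The 6 still-open variables draw from only 6 values {black, brown, green, orange, white, yellow}, so each is used; only Mona can be brown, hence Mona = brown.
Among the 5 still-open variables, white fits only Jack (and all 5 values in {black, green, orange, white, yellow} must be used), so Jack = white.

white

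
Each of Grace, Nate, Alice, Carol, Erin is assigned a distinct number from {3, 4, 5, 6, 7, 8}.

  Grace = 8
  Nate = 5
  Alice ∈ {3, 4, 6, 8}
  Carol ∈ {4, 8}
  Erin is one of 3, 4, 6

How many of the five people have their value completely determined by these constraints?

Grace has just one choice, so Grace = 8. Remove 8 from Alice, Carol.
That leaves Nate = 5.
Carol must be 4 (only option left). So Alice, Erin can't be 4.
Determined: Grace=8, Nate=5, Carol=4. The other people each still have more than one consistent value. That makes 3.

3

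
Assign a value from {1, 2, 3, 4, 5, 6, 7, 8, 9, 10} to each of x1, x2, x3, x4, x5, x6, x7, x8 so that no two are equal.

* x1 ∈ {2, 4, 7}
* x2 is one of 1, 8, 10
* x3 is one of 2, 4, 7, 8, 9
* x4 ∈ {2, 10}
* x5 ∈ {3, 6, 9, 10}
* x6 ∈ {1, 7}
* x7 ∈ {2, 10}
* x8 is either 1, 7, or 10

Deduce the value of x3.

x4 and x7 share exactly the 2 values {2, 10}; by pigeonhole those values go to them, so strike 2, 10 from x1, x2, x3, x5, x8.
x6 and x8 share exactly the 2 values {1, 7}; by pigeonhole those values go to them, so strike 1, 7 from x1, x2, x3.
That leaves x1 = 4. Eliminate 4 elsewhere: x3.
x2's domain is down to {8}, so x2 = 8. Strike 8 from x3.
So x3 = 9.

9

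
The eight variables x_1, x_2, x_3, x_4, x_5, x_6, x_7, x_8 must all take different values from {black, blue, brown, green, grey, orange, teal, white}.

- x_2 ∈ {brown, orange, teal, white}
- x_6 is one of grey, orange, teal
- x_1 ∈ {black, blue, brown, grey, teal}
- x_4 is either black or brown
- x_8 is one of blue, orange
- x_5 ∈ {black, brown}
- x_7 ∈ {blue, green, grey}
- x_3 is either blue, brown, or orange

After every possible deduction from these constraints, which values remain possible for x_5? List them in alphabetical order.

black, brown

The 8 variables together cover exactly {black, blue, brown, green, grey, orange, teal, white} — 8 values for 8 variables — and green appears only in x_7's list, so x_7 = green.
The 7 still-open variables together cover exactly {black, blue, brown, grey, orange, teal, white} — 7 values for 7 variables — and white appears only in x_2's list, so x_2 = white.
x_4 and x_5 between them cover only {black, brown} — a naked pair. Remove those values from x_1, x_3.
The 2 variables x_3 and x_8 are confined to {blue, orange}, which locks those values in; drop them from x_1, x_6.
No further eliminations apply; x_5 can still be any of black, brown.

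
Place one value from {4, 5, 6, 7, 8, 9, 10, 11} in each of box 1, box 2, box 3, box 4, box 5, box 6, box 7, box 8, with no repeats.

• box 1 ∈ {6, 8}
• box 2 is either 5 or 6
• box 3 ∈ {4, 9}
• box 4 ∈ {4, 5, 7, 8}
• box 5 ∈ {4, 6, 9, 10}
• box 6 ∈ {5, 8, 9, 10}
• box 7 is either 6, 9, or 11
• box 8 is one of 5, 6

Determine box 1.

8

The 8 variables together cover exactly {4, 5, 6, 7, 8, 9, 10, 11} — 8 values for 8 variables — and 7 appears only in box 4's list, so box 4 = 7.
Among the 7 still-open variables, 11 fits only box 7 (and all 7 values in {4, 5, 6, 8, 9, 10, 11} must be used), so box 7 = 11.
box 2 and box 8 between them cover only {5, 6} — a naked pair. Remove those values from box 1, box 5, box 6.
So box 1 = 8.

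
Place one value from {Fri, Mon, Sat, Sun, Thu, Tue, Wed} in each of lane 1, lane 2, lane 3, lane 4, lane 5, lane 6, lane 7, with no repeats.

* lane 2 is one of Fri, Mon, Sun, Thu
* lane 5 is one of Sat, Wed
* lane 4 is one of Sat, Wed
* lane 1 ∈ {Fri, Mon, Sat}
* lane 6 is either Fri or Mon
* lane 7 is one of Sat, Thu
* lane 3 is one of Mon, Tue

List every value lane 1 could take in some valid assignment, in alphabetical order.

The 7 variables together cover exactly {Fri, Mon, Sat, Sun, Thu, Tue, Wed} — 7 values for 7 variables — and Sun appears only in lane 2's list, so lane 2 = Sun.
The 6 still-open variables together cover exactly {Fri, Mon, Sat, Thu, Tue, Wed} — 6 values for 6 variables — and Thu appears only in lane 7's list, so lane 7 = Thu.
The 5 still-open variables draw from only 5 values {Fri, Mon, Sat, Tue, Wed}, so each is used; only lane 3 can be Tue, hence lane 3 = Tue.
lane 4 and lane 5 share exactly the 2 values {Sat, Wed}; by pigeonhole those values go to them, so strike Sat, Wed from lane 1.
No further eliminations apply; lane 1 can still be any of Fri, Mon.

Fri, Mon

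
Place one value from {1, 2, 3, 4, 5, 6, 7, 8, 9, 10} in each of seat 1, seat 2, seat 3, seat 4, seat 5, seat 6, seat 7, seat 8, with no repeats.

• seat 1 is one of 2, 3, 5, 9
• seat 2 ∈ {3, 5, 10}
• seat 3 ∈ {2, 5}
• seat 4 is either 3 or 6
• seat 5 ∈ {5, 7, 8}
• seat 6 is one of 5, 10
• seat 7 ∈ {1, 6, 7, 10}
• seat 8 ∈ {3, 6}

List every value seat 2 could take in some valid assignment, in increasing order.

5, 10

seat 4 and seat 8 between them cover only {3, 6} — a naked pair. Remove those values from seat 1, seat 2, seat 7.
seat 2 and seat 6 between them cover only {5, 10} — a naked pair. Remove those values from seat 1, seat 3, seat 5, seat 7.
seat 3 has just one choice, so seat 3 = 2. Remove 2 from seat 1.
That leaves seat 1 = 9.
No further eliminations apply; seat 2 can still be any of 5, 10.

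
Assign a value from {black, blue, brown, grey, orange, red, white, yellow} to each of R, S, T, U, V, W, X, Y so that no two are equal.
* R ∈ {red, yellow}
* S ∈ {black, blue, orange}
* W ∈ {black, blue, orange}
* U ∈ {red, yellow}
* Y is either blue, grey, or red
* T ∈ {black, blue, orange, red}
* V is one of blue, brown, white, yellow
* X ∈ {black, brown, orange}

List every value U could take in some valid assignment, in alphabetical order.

red, yellow

The 8 variables draw from only 8 values {black, blue, brown, grey, orange, red, white, yellow}, so each is used; only Y can be grey, hence Y = grey.
The 7 still-open variables together cover exactly {black, blue, brown, orange, red, white, yellow} — 7 values for 7 variables — and white appears only in V's list, so V = white.
Among the 6 still-open variables, brown fits only X (and all 6 values in {black, blue, brown, orange, red, yellow} must be used), so X = brown.
R and U share exactly the 2 values {red, yellow}; by pigeonhole those values go to them, so strike red, yellow from T.
No further eliminations apply; U can still be any of red, yellow.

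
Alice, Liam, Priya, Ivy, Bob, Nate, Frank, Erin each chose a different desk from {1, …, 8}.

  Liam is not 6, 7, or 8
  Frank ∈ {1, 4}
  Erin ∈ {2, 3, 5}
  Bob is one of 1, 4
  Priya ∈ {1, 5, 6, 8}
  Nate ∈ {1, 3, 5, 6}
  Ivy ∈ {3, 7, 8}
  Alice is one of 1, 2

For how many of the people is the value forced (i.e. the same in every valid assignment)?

4

The 8 variables draw from only 8 values {1, 2, 3, 4, 5, 6, 7, 8}, so each is used; only Ivy can be 7, hence Ivy = 7.
Among the 7 still-open variables, 8 fits only Priya (and all 7 values in {1, 2, 3, 4, 5, 6, 8} must be used), so Priya = 8.
Among the 6 still-open variables, 6 fits only Nate (and all 6 values in {1, 2, 3, 4, 5, 6} must be used), so Nate = 6.
The 2 variables Bob and Frank are confined to {1, 4}, which locks those values in; drop them from Alice, Liam.
That leaves Alice = 2. Remove 2 from Liam, Erin.
Determined: Alice=2, Priya=8, Ivy=7, Nate=6. The other people each still have more than one consistent value. That makes 4.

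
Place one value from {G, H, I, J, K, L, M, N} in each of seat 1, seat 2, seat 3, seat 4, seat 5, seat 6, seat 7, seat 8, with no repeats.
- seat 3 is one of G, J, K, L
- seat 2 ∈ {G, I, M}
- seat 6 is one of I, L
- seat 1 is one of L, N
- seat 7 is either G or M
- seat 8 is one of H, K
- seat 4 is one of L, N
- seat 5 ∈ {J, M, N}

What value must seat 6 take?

I

The 8 variables together cover exactly {G, H, I, J, K, L, M, N} — 8 values for 8 variables — and H appears only in seat 8's list, so seat 8 = H.
Among the 7 still-open variables, K fits only seat 3 (and all 7 values in {G, I, J, K, L, M, N} must be used), so seat 3 = K.
Among the 6 still-open variables, J fits only seat 5 (and all 6 values in {G, I, J, L, M, N} must be used), so seat 5 = J.
The 2 variables seat 1 and seat 4 are confined to {L, N}, which locks those values in; drop them from seat 6.
So seat 6 = I.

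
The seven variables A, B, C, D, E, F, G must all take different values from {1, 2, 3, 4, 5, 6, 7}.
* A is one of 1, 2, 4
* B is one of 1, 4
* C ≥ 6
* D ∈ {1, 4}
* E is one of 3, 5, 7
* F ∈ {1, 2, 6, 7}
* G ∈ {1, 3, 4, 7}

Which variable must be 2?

A

The 7 variables draw from only 7 values {1, 2, 3, 4, 5, 6, 7}, so each is used; only E can be 5, hence E = 5.
The 6 still-open variables together cover exactly {1, 2, 3, 4, 6, 7} — 6 values for 6 variables — and 3 appears only in G's list, so G = 3.
B and D between them cover only {1, 4} — a naked pair. Remove those values from A, F.
So 2 goes to A.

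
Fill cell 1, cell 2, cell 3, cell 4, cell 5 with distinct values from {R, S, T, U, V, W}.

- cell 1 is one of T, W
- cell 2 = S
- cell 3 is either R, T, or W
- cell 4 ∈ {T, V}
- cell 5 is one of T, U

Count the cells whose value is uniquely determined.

1

cell 2's domain is down to {S}, so cell 2 = S.
Determined: cell 2=S. The other cells each still have more than one consistent value. That makes 1.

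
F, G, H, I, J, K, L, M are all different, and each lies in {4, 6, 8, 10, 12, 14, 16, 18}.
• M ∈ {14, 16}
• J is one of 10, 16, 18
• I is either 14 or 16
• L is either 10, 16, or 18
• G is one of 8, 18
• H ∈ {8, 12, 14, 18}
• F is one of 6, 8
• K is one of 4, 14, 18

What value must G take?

8

The 8 variables draw from only 8 values {4, 6, 8, 10, 12, 14, 16, 18}, so each is used; only K can be 4, hence K = 4.
The 7 still-open variables together cover exactly {6, 8, 10, 12, 14, 16, 18} — 7 values for 7 variables — and 6 appears only in F's list, so F = 6.
The 6 still-open variables together cover exactly {8, 10, 12, 14, 16, 18} — 6 values for 6 variables — and 12 appears only in H's list, so H = 12.
Among the 5 still-open variables, 8 fits only G (and all 5 values in {8, 10, 14, 16, 18} must be used), so G = 8.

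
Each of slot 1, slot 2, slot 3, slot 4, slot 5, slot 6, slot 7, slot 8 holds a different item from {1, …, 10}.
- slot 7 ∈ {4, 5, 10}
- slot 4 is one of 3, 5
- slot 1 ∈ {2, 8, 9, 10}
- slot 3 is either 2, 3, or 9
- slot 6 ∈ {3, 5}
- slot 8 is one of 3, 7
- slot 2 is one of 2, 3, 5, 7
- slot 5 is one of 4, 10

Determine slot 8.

The 8 variables draw from only 8 values {2, 3, 4, 5, 7, 8, 9, 10}, so each is used; only slot 1 can be 8, hence slot 1 = 8.
Among the 7 still-open variables, 9 fits only slot 3 (and all 7 values in {2, 3, 4, 5, 7, 9, 10} must be used), so slot 3 = 9.
The 6 still-open variables draw from only 6 values {2, 3, 4, 5, 7, 10}, so each is used; only slot 2 can be 2, hence slot 2 = 2.
The 5 still-open variables draw from only 5 values {3, 4, 5, 7, 10}, so each is used; only slot 8 can be 7, hence slot 8 = 7.

7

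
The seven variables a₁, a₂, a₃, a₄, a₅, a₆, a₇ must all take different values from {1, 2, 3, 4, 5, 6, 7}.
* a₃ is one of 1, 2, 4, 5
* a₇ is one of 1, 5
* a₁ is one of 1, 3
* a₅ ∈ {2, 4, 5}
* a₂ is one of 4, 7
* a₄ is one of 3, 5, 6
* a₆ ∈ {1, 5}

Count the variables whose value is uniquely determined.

3

The 7 variables together cover exactly {1, 2, 3, 4, 5, 6, 7} — 7 values for 7 variables — and 6 appears only in a₄'s list, so a₄ = 6.
The 6 still-open variables together cover exactly {1, 2, 3, 4, 5, 7} — 6 values for 6 variables — and 3 appears only in a₁'s list, so a₁ = 3.
Among the 5 still-open variables, 7 fits only a₂ (and all 5 values in {1, 2, 4, 5, 7} must be used), so a₂ = 7.
The 2 variables a₆ and a₇ are confined to {1, 5}, which locks those values in; drop them from a₃, a₅.
Determined: a₁=3, a₂=7, a₄=6. The other variables each still have more than one consistent value. That makes 3.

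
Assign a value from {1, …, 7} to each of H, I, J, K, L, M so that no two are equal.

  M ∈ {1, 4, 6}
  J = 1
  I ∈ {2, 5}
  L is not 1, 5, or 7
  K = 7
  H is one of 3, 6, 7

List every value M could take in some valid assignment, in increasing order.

4, 6

J has just one choice, so J = 1. Strike 1 from M.
That leaves K = 7. Eliminate 7 elsewhere: H.
No further eliminations apply; M can still be any of 4, 6.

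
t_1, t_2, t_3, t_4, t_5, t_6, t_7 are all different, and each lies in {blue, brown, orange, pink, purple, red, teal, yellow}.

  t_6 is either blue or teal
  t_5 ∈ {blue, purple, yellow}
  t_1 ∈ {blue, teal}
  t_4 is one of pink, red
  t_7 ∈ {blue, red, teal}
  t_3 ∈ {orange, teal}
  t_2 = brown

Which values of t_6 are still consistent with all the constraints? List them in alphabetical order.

blue, teal

t_2 has just one choice, so t_2 = brown.
t_1 and t_6 share exactly the 2 values {blue, teal}; by pigeonhole those values go to them, so strike blue, teal from t_3, t_5, t_7.
t_3 has just one choice, so t_3 = orange.
t_7 must be red (only option left). Eliminate red elsewhere: t_4.
t_4's domain is down to {pink}, so t_4 = pink.
No further eliminations apply; t_6 can still be any of blue, teal.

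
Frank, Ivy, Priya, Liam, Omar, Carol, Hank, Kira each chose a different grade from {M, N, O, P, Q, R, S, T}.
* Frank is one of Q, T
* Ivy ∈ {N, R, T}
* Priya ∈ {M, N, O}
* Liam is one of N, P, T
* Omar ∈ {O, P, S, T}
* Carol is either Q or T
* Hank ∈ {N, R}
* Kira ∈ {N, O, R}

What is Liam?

The 8 variables draw from only 8 values {M, N, O, P, Q, R, S, T}, so each is used; only Priya can be M, hence Priya = M.
Among the 7 still-open variables, S fits only Omar (and all 7 values in {N, O, P, Q, R, S, T} must be used), so Omar = S.
The 6 still-open variables draw from only 6 values {N, O, P, Q, R, T}, so each is used; only Kira can be O, hence Kira = O.
Among the 5 still-open variables, P fits only Liam (and all 5 values in {N, P, Q, R, T} must be used), so Liam = P.

P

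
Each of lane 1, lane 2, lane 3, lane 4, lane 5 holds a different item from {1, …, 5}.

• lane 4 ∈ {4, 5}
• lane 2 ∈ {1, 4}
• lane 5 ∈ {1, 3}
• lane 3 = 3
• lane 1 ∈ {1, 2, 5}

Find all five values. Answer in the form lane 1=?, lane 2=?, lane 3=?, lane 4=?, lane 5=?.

lane 1=2, lane 2=4, lane 3=3, lane 4=5, lane 5=1

lane 3 has just one choice, so lane 3 = 3. Strike 3 from lane 5.
That leaves lane 5 = 1. Remove 1 from lane 1, lane 2.
That leaves lane 2 = 4. Eliminate 4 elsewhere: lane 4.
lane 4 must be 5 (only option left). Eliminate 5 elsewhere: lane 1.
That leaves lane 1 = 2.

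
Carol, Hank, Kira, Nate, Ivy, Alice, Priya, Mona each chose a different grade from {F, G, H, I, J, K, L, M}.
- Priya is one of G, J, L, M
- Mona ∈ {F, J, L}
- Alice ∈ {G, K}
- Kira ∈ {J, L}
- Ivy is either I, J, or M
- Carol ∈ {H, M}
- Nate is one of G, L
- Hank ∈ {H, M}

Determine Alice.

Among the 8 variables, F fits only Mona (and all 8 values in {F, G, H, I, J, K, L, M} must be used), so Mona = F.
Among the 7 still-open variables, I fits only Ivy (and all 7 values in {G, H, I, J, K, L, M} must be used), so Ivy = I.
Among the 6 still-open variables, K fits only Alice (and all 6 values in {G, H, J, K, L, M} must be used), so Alice = K.

K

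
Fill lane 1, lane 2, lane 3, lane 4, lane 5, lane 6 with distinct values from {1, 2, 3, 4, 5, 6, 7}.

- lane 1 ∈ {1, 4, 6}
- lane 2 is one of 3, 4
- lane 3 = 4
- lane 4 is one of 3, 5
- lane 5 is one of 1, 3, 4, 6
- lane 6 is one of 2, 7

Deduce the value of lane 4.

lane 3 must be 4 (only option left). Strike 4 from lane 1, lane 2, lane 5.
That leaves lane 2 = 3. So lane 4, lane 5 can't be 3.
So lane 4 = 5.

5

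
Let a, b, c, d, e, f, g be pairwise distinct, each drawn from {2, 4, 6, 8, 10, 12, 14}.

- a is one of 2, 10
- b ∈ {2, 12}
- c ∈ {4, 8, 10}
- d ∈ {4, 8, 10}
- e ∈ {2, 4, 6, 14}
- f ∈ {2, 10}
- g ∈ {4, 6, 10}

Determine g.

6

The 7 variables draw from only 7 values {2, 4, 6, 8, 10, 12, 14}, so each is used; only b can be 12, hence b = 12.
Among the 6 still-open variables, 14 fits only e (and all 6 values in {2, 4, 6, 8, 10, 14} must be used), so e = 14.
Among the 5 still-open variables, 6 fits only g (and all 5 values in {2, 4, 6, 8, 10} must be used), so g = 6.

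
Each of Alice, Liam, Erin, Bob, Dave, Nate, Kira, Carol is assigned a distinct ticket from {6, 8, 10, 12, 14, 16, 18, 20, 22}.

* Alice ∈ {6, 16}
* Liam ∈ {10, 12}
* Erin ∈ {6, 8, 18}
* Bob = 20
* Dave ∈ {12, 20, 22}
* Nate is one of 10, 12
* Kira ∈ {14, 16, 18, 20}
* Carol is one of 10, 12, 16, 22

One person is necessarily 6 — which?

Bob has just one choice, so Bob = 20. Strike 20 from Dave, Kira.
Liam and Nate share exactly the 2 values {10, 12}; by pigeonhole those values go to them, so strike 10, 12 from Dave, Carol.
That leaves Dave = 22. Eliminate 22 elsewhere: Carol.
Carol must be 16 (only option left). So Alice, Kira can't be 16.

Alice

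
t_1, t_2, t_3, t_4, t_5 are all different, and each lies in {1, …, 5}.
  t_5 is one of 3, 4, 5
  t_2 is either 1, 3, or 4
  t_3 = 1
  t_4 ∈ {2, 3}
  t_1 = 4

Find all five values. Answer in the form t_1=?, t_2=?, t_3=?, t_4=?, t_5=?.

t_1's domain is down to {4}, so t_1 = 4. Strike 4 from t_2, t_5.
That leaves t_3 = 1. Remove 1 from t_2.
t_2's domain is down to {3}, so t_2 = 3. Remove 3 from t_4, t_5.
That leaves t_4 = 2.
t_5's domain is down to {5}, so t_5 = 5.

t_1=4, t_2=3, t_3=1, t_4=2, t_5=5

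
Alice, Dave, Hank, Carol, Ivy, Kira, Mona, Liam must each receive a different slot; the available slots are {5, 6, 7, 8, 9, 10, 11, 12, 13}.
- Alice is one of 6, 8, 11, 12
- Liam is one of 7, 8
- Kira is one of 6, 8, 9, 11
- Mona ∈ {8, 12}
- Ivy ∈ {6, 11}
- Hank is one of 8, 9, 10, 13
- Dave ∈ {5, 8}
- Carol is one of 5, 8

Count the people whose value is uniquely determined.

3

Dave and Carol share exactly the 2 values {5, 8}; by pigeonhole those values go to them, so strike 5, 8 from Alice, Hank, Kira, Mona, Liam.
That leaves Mona = 12. Strike 12 from Alice.
Liam must be 7 (only option left).
The 2 variables Alice and Ivy are confined to {6, 11}, which locks those values in; drop them from Kira.
Kira's domain is down to {9}, so Kira = 9. Eliminate 9 elsewhere: Hank.
Determined: Kira=9, Mona=12, Liam=7. The other people each still have more than one consistent value. That makes 3.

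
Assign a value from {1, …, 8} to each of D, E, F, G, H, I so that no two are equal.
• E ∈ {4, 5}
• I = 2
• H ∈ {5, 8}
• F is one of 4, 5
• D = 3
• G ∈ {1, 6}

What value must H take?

8

D's domain is down to {3}, so D = 3.
I has just one choice, so I = 2.
The 2 variables E and F are confined to {4, 5}, which locks those values in; drop them from H.
So H = 8.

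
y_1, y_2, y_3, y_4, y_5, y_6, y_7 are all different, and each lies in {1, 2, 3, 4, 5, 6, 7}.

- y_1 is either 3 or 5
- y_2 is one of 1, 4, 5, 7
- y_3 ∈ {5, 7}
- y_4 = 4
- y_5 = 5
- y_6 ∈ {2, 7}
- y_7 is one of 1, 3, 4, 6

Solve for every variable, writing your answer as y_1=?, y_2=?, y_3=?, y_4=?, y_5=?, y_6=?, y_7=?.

y_4 has just one choice, so y_4 = 4. Eliminate 4 elsewhere: y_2, y_7.
y_5 must be 5 (only option left). Strike 5 from y_1, y_2, y_3.
y_1 must be 3 (only option left). So y_7 can't be 3.
y_3 has just one choice, so y_3 = 7. So y_2, y_6 can't be 7.
y_6 must be 2 (only option left).
That leaves y_2 = 1. Strike 1 from y_7.
That leaves y_7 = 6.

y_1=3, y_2=1, y_3=7, y_4=4, y_5=5, y_6=2, y_7=6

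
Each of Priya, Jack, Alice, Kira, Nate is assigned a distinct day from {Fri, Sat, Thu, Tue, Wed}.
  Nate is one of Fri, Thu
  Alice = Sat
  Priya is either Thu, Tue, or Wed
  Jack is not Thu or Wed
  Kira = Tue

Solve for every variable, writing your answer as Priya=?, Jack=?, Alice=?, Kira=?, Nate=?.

Priya=Wed, Jack=Fri, Alice=Sat, Kira=Tue, Nate=Thu

Alice has just one choice, so Alice = Sat. Eliminate Sat elsewhere: Jack.
Kira must be Tue (only option left). Strike Tue from Priya, Jack.
Jack has just one choice, so Jack = Fri. Eliminate Fri elsewhere: Nate.
Nate's domain is down to {Thu}, so Nate = Thu. Remove Thu from Priya.
That leaves Priya = Wed.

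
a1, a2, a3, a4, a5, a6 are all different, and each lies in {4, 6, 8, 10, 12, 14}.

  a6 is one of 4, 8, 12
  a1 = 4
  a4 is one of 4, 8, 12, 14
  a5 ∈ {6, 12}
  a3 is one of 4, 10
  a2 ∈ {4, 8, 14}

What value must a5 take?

6

a1's domain is down to {4}, so a1 = 4. Strike 4 from a2, a3, a4, a6.
a3 has just one choice, so a3 = 10.
The 4 still-open variables draw from only 4 values {6, 8, 12, 14}, so each is used; only a5 can be 6, hence a5 = 6.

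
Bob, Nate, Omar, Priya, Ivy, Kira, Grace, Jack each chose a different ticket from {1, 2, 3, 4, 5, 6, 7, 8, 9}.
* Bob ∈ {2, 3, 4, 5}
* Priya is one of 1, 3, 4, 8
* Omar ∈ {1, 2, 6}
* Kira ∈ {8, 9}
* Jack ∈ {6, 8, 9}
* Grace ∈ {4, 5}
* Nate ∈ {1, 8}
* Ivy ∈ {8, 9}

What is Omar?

The 2 variables Ivy and Kira are confined to {8, 9}, which locks those values in; drop them from Nate, Priya, Jack.
Nate must be 1 (only option left). So Omar, Priya can't be 1.
That leaves Jack = 6. Eliminate 6 elsewhere: Omar.
So Omar = 2.

2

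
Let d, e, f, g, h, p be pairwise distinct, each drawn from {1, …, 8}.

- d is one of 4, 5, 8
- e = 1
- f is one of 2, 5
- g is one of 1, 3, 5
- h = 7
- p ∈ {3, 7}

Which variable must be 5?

g

e has just one choice, so e = 1. So g can't be 1.
h has just one choice, so h = 7. So p can't be 7.
p's domain is down to {3}, so p = 3. Remove 3 from g.
So 5 goes to g.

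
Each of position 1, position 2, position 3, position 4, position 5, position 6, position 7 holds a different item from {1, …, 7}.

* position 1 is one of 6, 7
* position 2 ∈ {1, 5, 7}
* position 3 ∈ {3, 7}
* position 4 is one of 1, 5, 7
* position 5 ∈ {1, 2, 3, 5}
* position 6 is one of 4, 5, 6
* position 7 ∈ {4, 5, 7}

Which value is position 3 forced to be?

Among the 7 variables, 2 fits only position 5 (and all 7 values in {1, 2, 3, 4, 5, 6, 7} must be used), so position 5 = 2.
Among the 6 still-open variables, 3 fits only position 3 (and all 6 values in {1, 3, 4, 5, 6, 7} must be used), so position 3 = 3.

3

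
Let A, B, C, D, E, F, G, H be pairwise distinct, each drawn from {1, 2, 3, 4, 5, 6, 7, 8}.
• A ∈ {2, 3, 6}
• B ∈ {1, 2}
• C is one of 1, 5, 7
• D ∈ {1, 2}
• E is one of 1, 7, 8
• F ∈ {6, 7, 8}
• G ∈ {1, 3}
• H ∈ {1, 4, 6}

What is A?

The 8 variables draw from only 8 values {1, 2, 3, 4, 5, 6, 7, 8}, so each is used; only H can be 4, hence H = 4.
The 7 still-open variables together cover exactly {1, 2, 3, 5, 6, 7, 8} — 7 values for 7 variables — and 5 appears only in C's list, so C = 5.
B and D between them cover only {1, 2} — a naked pair. Remove those values from A, E, G.
That leaves G = 3. Eliminate 3 elsewhere: A.
So A = 6.

6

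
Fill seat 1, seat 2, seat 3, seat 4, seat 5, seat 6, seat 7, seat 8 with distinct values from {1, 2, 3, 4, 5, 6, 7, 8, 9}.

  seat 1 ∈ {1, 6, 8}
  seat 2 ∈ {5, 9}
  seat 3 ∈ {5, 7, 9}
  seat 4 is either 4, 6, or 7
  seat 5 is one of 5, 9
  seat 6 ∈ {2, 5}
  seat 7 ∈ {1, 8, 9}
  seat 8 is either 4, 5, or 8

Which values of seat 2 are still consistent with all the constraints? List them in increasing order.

The 8 variables together cover exactly {1, 2, 4, 5, 6, 7, 8, 9} — 8 values for 8 variables — and 2 appears only in seat 6's list, so seat 6 = 2.
The 2 variables seat 2 and seat 5 are confined to {5, 9}, which locks those values in; drop them from seat 3, seat 7, seat 8.
seat 3 has just one choice, so seat 3 = 7. Eliminate 7 elsewhere: seat 4.
No further eliminations apply; seat 2 can still be any of 5, 9.

5, 9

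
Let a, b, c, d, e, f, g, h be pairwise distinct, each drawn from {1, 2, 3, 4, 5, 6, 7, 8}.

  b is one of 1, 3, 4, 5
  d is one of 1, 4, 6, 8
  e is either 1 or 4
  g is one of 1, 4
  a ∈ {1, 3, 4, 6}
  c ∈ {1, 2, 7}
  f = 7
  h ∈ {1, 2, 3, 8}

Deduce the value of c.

f has just one choice, so f = 7. Eliminate 7 elsewhere: c.
Among the 7 still-open variables, 5 fits only b (and all 7 values in {1, 2, 3, 4, 5, 6, 8} must be used), so b = 5.
The 2 variables e and g are confined to {1, 4}, which locks those values in; drop them from a, c, d, h.
So c = 2.

2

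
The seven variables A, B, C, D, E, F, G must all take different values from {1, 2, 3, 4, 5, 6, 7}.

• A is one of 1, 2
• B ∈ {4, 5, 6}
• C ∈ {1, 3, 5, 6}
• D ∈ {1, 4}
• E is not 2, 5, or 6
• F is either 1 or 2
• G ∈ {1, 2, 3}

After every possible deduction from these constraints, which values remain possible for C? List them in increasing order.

The 7 variables draw from only 7 values {1, 2, 3, 4, 5, 6, 7}, so each is used; only E can be 7, hence E = 7.
The 2 variables A and F are confined to {1, 2}, which locks those values in; drop them from C, D, G.
D has just one choice, so D = 4. Eliminate 4 elsewhere: B.
That leaves G = 3. Remove 3 from C.
No further eliminations apply; C can still be any of 5, 6.

5, 6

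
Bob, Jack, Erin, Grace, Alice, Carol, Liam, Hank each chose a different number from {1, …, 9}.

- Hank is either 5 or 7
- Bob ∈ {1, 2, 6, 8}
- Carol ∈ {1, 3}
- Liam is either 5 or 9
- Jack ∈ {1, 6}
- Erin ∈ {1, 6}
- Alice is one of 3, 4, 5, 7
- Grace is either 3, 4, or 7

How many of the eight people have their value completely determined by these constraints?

The 2 variables Jack and Erin are confined to {1, 6}, which locks those values in; drop them from Bob, Carol.
Carol has just one choice, so Carol = 3. Remove 3 from Grace, Alice.
Grace, Alice, Hank share exactly the 3 values {4, 5, 7}; by pigeonhole those values go to them, so strike 4, 5, 7 from Liam.
Liam has just one choice, so Liam = 9.
Determined: Carol=3, Liam=9. The other people each still have more than one consistent value. That makes 2.

2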